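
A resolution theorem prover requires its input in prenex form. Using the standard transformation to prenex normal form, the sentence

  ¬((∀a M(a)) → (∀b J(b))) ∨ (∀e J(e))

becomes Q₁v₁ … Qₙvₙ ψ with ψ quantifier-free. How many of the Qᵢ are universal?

2

First replace A → B with ¬A ∨ B.
  ¬(¬(∀a M(a)) ∨ (∀b J(b))) ∨ (∀e J(e))
Drive negations inward (¬∀x A ≡ ∃x ¬A, ¬∃x A ≡ ∀x ¬A, De Morgan for ∧/∨):
  (∀a M(a)) ∧ (∃b ¬J(b)) ∨ (∀e J(e))
Extract every quantifier outward, since the variables are now distinct and don't occur free across branches:
  ∀a ∃b ∀e (M(a) ∧ ¬J(b) ∨ J(e))
The prefix is ∀a ∃b ∀e: 2 universal, 1 existential.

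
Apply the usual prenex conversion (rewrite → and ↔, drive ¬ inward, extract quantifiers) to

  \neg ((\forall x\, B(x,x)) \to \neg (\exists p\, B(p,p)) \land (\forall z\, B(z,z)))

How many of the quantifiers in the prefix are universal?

Rewrite implications/biconditionals: A → B as ¬A ∨ B.
  \neg (\neg (\forall x\, B(x,x)) \lor \neg (\exists p\, B(p,p)) \land (\forall z\, B(z,z)))
Push ¬ through the quantifiers and connectives to reach negation normal form:
  (\forall x\, B(x,x)) \land ((\exists p\, B(p,p)) \lor (\exists z\, \neg B(z,z)))
Extract every quantifier outward, since the variables are now distinct and don't occur free across branches:
  \forall x\, \exists p\, \exists z\, (B(x,x) \land (B(p,p) \lor \neg B(z,z)))
The prefix is \forall x \exists p \exists z: 1 universal, 2 existential.

1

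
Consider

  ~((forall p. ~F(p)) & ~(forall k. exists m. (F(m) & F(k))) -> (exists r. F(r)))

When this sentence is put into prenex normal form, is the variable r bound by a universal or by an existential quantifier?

Eliminate → and ↔ using ¬ and ∨.
  ~(~((forall p. ~F(p)) & ~(forall k. exists m. (F(m) & F(k)))) | (exists r. F(r)))
Push ¬ through the quantifiers and connectives to reach negation normal form:
  (forall p. ~F(p)) & (exists k. forall m. (~F(m) | ~F(k))) & (forall r. ~F(r))
Pull the quantifiers to the front (each side's bound variable is not free in the other side):
  forall p. exists k. forall m. forall r. (~F(p) & (~F(m) | ~F(k)) & ~F(r))
The quantifier exists r sits under an odd number of negations (counting the antecedent side of each →), so it flips to forall r.

universal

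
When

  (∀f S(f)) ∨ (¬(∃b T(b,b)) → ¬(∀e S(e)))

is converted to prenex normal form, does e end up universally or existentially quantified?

First replace A → B with ¬A ∨ B.
  (∀f S(f)) ∨ ¬¬(∃b T(b,b)) ∨ ¬(∀e S(e))
Push ¬ through the quantifiers and connectives to reach negation normal form:
  (∀f S(f)) ∨ (∃b T(b,b)) ∨ (∃e ¬S(e))
Extract every quantifier outward, since the variables are now distinct and don't occur free across branches:
  ∀f ∃b ∃e (S(f) ∨ T(b,b) ∨ ¬S(e))
The quantifier ∀e sits under an odd number of negations (counting the antecedent side of each →), so it flips to ∃e.

existential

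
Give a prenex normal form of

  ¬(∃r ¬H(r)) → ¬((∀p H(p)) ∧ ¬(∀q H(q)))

First replace A → B with ¬A ∨ B.
  ¬¬(∃r ¬H(r)) ∨ ¬((∀p H(p)) ∧ ¬(∀q H(q)))
Move each ¬ inward, flipping quantifiers it crosses:
  (∃r ¬H(r)) ∨ (∃p ¬H(p)) ∨ (∀q H(q))
All bound variables are already distinct, so no renaming is needed.
Pull the quantifiers to the front (each side's bound variable is not free in the other side):
  ∃r ∃p ∀q (¬H(r) ∨ ¬H(p) ∨ H(q))

∃r ∃p ∀q (¬H(r) ∨ ¬H(p) ∨ H(q))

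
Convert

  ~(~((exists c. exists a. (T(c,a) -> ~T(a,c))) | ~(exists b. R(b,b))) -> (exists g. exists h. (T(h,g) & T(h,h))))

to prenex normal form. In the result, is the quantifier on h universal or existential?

Eliminate → and ↔ using ¬ and ∨.
  ~(~~((exists c. exists a. (~T(c,a) | ~T(a,c))) | ~(exists b. R(b,b))) | (exists g. exists h. (T(h,g) & T(h,h))))
Push ¬ through the quantifiers and connectives to reach negation normal form:
  (forall c. forall a. (T(c,a) & T(a,c))) & (exists b. R(b,b)) & (forall g. forall h. (~T(h,g) | ~T(h,h)))
All bound variables are already distinct, so no renaming is needed.
Extract every quantifier outward, since the variables are now distinct and don't occur free across branches:
  forall c. forall a. exists b. forall g. forall h. (T(c,a) & T(a,c) & R(b,b) & (~T(h,g) | ~T(h,h)))
The quantifier exists h sits under an odd number of negations (counting the antecedent side of each →), so it flips to forall h.

universal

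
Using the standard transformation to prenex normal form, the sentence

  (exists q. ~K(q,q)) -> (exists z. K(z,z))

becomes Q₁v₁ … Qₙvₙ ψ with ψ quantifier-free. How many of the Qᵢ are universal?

Eliminate → and ↔ using ¬ and ∨.
  ~(exists q. ~K(q,q)) | (exists z. K(z,z))
Drive negations inward (¬∀x A ≡ ∃x ¬A, ¬∃x A ≡ ∀x ¬A, De Morgan for ∧/∨):
  (forall q. K(q,q)) | (exists z. K(z,z))
Finally move all quantifiers to the prefix:
  forall q. exists z. (K(q,q) | K(z,z))
The prefix is forall q exists z: 1 universal, 1 existential.

1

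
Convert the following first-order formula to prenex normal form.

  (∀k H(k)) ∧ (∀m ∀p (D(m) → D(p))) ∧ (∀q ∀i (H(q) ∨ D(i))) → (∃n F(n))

Rewrite implications/biconditionals: A → B as ¬A ∨ B.
  ¬((∀k H(k)) ∧ (∀m ∀p (¬D(m) ∨ D(p))) ∧ (∀q ∀i (H(q) ∨ D(i)))) ∨ (∃n F(n))
Move each ¬ inward, flipping quantifiers it crosses:
  (∃k ¬H(k)) ∨ (∃m ∃p (D(m) ∧ ¬D(p))) ∨ (∃q ∃i (¬H(q) ∧ ¬D(i))) ∨ (∃n F(n))
Pull the quantifiers to the front (each side's bound variable is not free in the other side):
  ∃k ∃m ∃p ∃q ∃i ∃n (¬H(k) ∨ D(m) ∧ ¬D(p) ∨ ¬H(q) ∧ ¬D(i) ∨ F(n))

∃k ∃m ∃p ∃q ∃i ∃n (¬H(k) ∨ D(m) ∧ ¬D(p) ∨ ¬H(q) ∧ ¬D(i) ∨ F(n))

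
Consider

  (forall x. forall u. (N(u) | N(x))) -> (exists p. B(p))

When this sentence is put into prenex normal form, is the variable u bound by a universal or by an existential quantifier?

Rewrite implications/biconditionals: A → B as ¬A ∨ B.
  ~(forall x. forall u. (N(u) | N(x))) | (exists p. B(p))
Move each ¬ inward, flipping quantifiers it crosses:
  (exists x. exists u. (~N(u) & ~N(x))) | (exists p. B(p))
All bound variables are already distinct, so no renaming is needed.
Extract every quantifier outward, since the variables are now distinct and don't occur free across branches:
  exists x. exists u. exists p. (~N(u) & ~N(x) | B(p))
The quantifier forall u sits under an odd number of negations (counting the antecedent side of each →), so it flips to exists u.

existential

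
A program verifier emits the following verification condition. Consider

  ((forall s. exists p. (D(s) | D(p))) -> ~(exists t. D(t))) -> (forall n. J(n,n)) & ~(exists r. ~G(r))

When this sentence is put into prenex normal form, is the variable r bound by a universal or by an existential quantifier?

First replace A → B with ¬A ∨ B.
  ~(~(forall s. exists p. (D(s) | D(p))) | ~(exists t. D(t))) | (forall n. J(n,n)) & ~(exists r. ~G(r))
Push ¬ through the quantifiers and connectives to reach negation normal form:
  (forall s. exists p. (D(s) | D(p))) & (exists t. D(t)) | (forall n. J(n,n)) & (forall r. G(r))
All bound variables are already distinct, so no renaming is needed.
Pull the quantifiers to the front (each side's bound variable is not free in the other side):
  forall s. exists p. exists t. forall n. forall r. ((D(s) | D(p)) & D(t) | J(n,n) & G(r))
The quantifier exists r sits under an odd number of negations (counting the antecedent side of each →), so it flips to forall r.

universal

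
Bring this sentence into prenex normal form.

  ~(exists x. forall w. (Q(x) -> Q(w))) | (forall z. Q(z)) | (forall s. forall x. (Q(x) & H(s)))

Eliminate → and ↔ using ¬ and ∨.
  ~(exists x. forall w. (~Q(x) | Q(w))) | (forall z. Q(z)) | (forall s. forall x. (Q(x) & H(s)))
Push ¬ through the quantifiers and connectives to reach negation normal form:
  (forall x. exists w. (Q(x) & ~Q(w))) | (forall z. Q(z)) | (forall s. forall x. (Q(x) & H(s)))
Give each quantifier a distinct variable: x↦w1.
  (forall x. exists w. (Q(x) & ~Q(w))) | (forall z. Q(z)) | (forall s. forall w1. (Q(w1) & H(s)))
Pull the quantifiers to the front (each side's bound variable is not free in the other side):
  forall x. exists w. forall z. forall s. forall w1. (Q(x) & ~Q(w) | Q(z) | Q(w1) & H(s))

forall x. exists w. forall z. forall s. forall w1. (Q(x) & ~Q(w) | Q(z) | Q(w1) & H(s))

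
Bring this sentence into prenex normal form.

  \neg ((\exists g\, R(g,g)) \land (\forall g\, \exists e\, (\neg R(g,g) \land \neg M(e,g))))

\forall g\, \exists v\, \forall e\, (\neg R(g,g) \lor R(v,v) \lor M(e,v))

Push ¬ through the quantifiers and connectives to reach negation normal form:
  (\forall g\, \neg R(g,g)) \lor (\exists g\, \forall e\, (R(g,g) \lor M(e,g)))
Standardize variables apart so no two quantifiers bind the same name: g↦v.
  (\forall g\, \neg R(g,g)) \lor (\exists v\, \forall e\, (R(v,v) \lor M(e,v)))
Finally move all quantifiers to the prefix:
  \forall g\, \exists v\, \forall e\, (\neg R(g,g) \lor R(v,v) \lor M(e,v))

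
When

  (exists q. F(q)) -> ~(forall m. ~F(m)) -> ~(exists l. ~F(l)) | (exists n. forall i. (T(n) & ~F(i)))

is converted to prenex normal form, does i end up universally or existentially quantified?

First replace A → B with ¬A ∨ B.
  ~(exists q. F(q)) | ~~(forall m. ~F(m)) | ~(exists l. ~F(l)) | (exists n. forall i. (T(n) & ~F(i)))
Drive negations inward (¬∀x A ≡ ∃x ¬A, ¬∃x A ≡ ∀x ¬A, De Morgan for ∧/∨):
  (forall q. ~F(q)) | (forall m. ~F(m)) | (forall l. F(l)) | (exists n. forall i. (T(n) & ~F(i)))
All bound variables are already distinct, so no renaming is needed.
Finally move all quantifiers to the prefix:
  forall q. forall m. forall l. exists n. forall i. (~F(q) | ~F(m) | F(l) | T(n) & ~F(i))
The quantifier forall i sits under an even number of negations (counting the antecedent side of each →), so it remains universal.

universal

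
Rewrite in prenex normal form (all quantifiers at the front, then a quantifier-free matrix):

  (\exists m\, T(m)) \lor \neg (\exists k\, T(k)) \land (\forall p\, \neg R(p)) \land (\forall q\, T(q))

Move each ¬ inward, flipping quantifiers it crosses:
  (\exists m\, T(m)) \lor (\forall k\, \neg T(k)) \land (\forall p\, \neg R(p)) \land (\forall q\, T(q))
All bound variables are already distinct, so no renaming is needed.
Extract every quantifier outward, since the variables are now distinct and don't occur free across branches:
  \exists m\, \forall k\, \forall p\, \forall q\, (T(m) \lor \neg T(k) \land \neg R(p) \land T(q))

\exists m\, \forall k\, \forall p\, \forall q\, (T(m) \lor \neg T(k) \land \neg R(p) \land T(q))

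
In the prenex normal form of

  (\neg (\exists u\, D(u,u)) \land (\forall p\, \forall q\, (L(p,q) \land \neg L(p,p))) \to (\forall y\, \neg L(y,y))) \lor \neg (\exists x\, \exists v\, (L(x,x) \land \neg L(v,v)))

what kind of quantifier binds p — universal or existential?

Eliminate → and ↔ using ¬ and ∨.
  \neg (\neg (\exists u\, D(u,u)) \land (\forall p\, \forall q\, (L(p,q) \land \neg L(p,p)))) \lor (\forall y\, \neg L(y,y)) \lor \neg (\exists x\, \exists v\, (L(x,x) \land \neg L(v,v)))
Drive negations inward (¬∀x A ≡ ∃x ¬A, ¬∃x A ≡ ∀x ¬A, De Morgan for ∧/∨):
  (\exists u\, D(u,u)) \lor (\exists p\, \exists q\, (\neg L(p,q) \lor L(p,p))) \lor (\forall y\, \neg L(y,y)) \lor (\forall x\, \forall v\, (\neg L(x,x) \lor L(v,v)))
Extract every quantifier outward, since the variables are now distinct and don't occur free across branches:
  \exists u\, \exists p\, \exists q\, \forall y\, \forall x\, \forall v\, (D(u,u) \lor \neg L(p,q) \lor L(p,p) \lor \neg L(y,y) \lor \neg L(x,x) \lor L(v,v))
The quantifier \forall p sits under an odd number of negations (counting the antecedent side of each →), so it flips to \exists p.

existential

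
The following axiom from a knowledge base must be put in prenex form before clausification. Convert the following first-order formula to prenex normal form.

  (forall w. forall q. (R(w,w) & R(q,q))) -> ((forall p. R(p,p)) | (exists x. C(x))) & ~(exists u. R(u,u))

Rewrite implications/biconditionals: A → B as ¬A ∨ B.
  ~(forall w. forall q. (R(w,w) & R(q,q))) | ((forall p. R(p,p)) | (exists x. C(x))) & ~(exists u. R(u,u))
Drive negations inward (¬∀x A ≡ ∃x ¬A, ¬∃x A ≡ ∀x ¬A, De Morgan for ∧/∨):
  (exists w. exists q. (~R(w,w) | ~R(q,q))) | ((forall p. R(p,p)) | (exists x. C(x))) & (forall u. ~R(u,u))
Finally move all quantifiers to the prefix:
  exists w. exists q. forall p. exists x. forall u. (~R(w,w) | ~R(q,q) | (R(p,p) | C(x)) & ~R(u,u))

exists w. exists q. forall p. exists x. forall u. (~R(w,w) | ~R(q,q) | (R(p,p) | C(x)) & ~R(u,u))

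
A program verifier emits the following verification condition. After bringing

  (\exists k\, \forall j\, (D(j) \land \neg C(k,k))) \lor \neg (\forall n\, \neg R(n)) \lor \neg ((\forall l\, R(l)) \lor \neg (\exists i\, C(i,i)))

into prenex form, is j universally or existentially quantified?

Drive negations inward (¬∀x A ≡ ∃x ¬A, ¬∃x A ≡ ∀x ¬A, De Morgan for ∧/∨):
  (\exists k\, \forall j\, (D(j) \land \neg C(k,k))) \lor (\exists n\, R(n)) \lor (\exists l\, \neg R(l)) \land (\exists i\, C(i,i))
Extract every quantifier outward, since the variables are now distinct and don't occur free across branches:
  \exists k\, \forall j\, \exists n\, \exists l\, \exists i\, (D(j) \land \neg C(k,k) \lor R(n) \lor \neg R(l) \land C(i,i))
The quantifier \forall j sits under an even number of negations, so it remains universal.

universal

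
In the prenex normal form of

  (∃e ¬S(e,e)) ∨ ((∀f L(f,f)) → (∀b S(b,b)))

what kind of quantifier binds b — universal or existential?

Rewrite implications/biconditionals: A → B as ¬A ∨ B.
  (∃e ¬S(e,e)) ∨ ¬(∀f L(f,f)) ∨ (∀b S(b,b))
Move each ¬ inward, flipping quantifiers it crosses:
  (∃e ¬S(e,e)) ∨ (∃f ¬L(f,f)) ∨ (∀b S(b,b))
All bound variables are already distinct, so no renaming is needed.
Finally move all quantifiers to the prefix:
  ∃e ∃f ∀b (¬S(e,e) ∨ ¬L(f,f) ∨ S(b,b))
The quantifier ∀b sits under an even number of negations (counting the antecedent side of each →), so it remains universal.

universal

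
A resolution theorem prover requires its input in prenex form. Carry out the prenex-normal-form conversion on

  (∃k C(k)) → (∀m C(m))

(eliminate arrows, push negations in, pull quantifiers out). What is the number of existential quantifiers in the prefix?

0

First replace A → B with ¬A ∨ B.
  ¬(∃k C(k)) ∨ (∀m C(m))
Push ¬ through the quantifiers and connectives to reach negation normal form:
  (∀k ¬C(k)) ∨ (∀m C(m))
All bound variables are already distinct, so no renaming is needed.
Extract every quantifier outward, since the variables are now distinct and don't occur free across branches:
  ∀k ∀m (¬C(k) ∨ C(m))
The prefix is ∀k ∀m: 2 universal, 0 existential.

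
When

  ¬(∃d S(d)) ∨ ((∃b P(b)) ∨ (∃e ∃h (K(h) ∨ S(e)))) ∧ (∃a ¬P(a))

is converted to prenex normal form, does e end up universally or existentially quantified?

Move each ¬ inward, flipping quantifiers it crosses:
  (∀d ¬S(d)) ∨ ((∃b P(b)) ∨ (∃e ∃h (K(h) ∨ S(e)))) ∧ (∃a ¬P(a))
All bound variables are already distinct, so no renaming is needed.
Finally move all quantifiers to the prefix:
  ∀d ∃b ∃e ∃h ∃a (¬S(d) ∨ (P(b) ∨ K(h) ∨ S(e)) ∧ ¬P(a))
The quantifier ∃e sits under an even number of negations, so it remains existential.

existential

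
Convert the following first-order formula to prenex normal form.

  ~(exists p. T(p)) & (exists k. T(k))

Move each ¬ inward, flipping quantifiers it crosses:
  (forall p. ~T(p)) & (exists k. T(k))
Finally move all quantifiers to the prefix:
  forall p. exists k. (~T(p) & T(k))

forall p. exists k. (~T(p) & T(k))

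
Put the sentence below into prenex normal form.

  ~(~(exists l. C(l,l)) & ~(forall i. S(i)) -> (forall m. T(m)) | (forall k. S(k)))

Eliminate → and ↔ using ¬ and ∨.
  ~(~(~(exists l. C(l,l)) & ~(forall i. S(i))) | (forall m. T(m)) | (forall k. S(k)))
Push ¬ through the quantifiers and connectives to reach negation normal form:
  (forall l. ~C(l,l)) & (exists i. ~S(i)) & (exists m. ~T(m)) & (exists k. ~S(k))
All bound variables are already distinct, so no renaming is needed.
Extract every quantifier outward, since the variables are now distinct and don't occur free across branches:
  forall l. exists i. exists m. exists k. (~C(l,l) & ~S(i) & ~T(m) & ~S(k))

forall l. exists i. exists m. exists k. (~C(l,l) & ~S(i) & ~T(m) & ~S(k))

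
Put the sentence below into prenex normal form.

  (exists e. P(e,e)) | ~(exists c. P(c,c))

Drive negations inward (¬∀x A ≡ ∃x ¬A, ¬∃x A ≡ ∀x ¬A, De Morgan for ∧/∨):
  (exists e. P(e,e)) | (forall c. ~P(c,c))
All bound variables are already distinct, so no renaming is needed.
Finally move all quantifiers to the prefix:
  exists e. forall c. (P(e,e) | ~P(c,c))

exists e. forall c. (P(e,e) | ~P(c,c))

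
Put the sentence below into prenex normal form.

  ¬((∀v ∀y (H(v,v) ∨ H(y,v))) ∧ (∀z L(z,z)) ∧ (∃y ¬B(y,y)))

Push ¬ through the quantifiers and connectives to reach negation normal form:
  (∃v ∃y (¬H(v,v) ∧ ¬H(y,v))) ∨ (∃z ¬L(z,z)) ∨ (∀y B(y,y))
Give each quantifier a distinct variable: y↦a.
  (∃v ∃y (¬H(v,v) ∧ ¬H(y,v))) ∨ (∃z ¬L(z,z)) ∨ (∀a B(a,a))
Finally move all quantifiers to the prefix:
  ∃v ∃y ∃z ∀a (¬H(v,v) ∧ ¬H(y,v) ∨ ¬L(z,z) ∨ B(a,a))

∃v ∃y ∃z ∀a (¬H(v,v) ∧ ¬H(y,v) ∨ ¬L(z,z) ∨ B(a,a))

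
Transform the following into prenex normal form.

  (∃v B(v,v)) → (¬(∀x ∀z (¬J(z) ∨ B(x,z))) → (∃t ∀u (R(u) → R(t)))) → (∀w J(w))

∀v ∃x ∃z ∀t ∃u ∀w (¬B(v,v) ∨ J(z) ∧ ¬B(x,z) ∧ R(u) ∧ ¬R(t) ∨ J(w))

Rewrite implications/biconditionals: A → B as ¬A ∨ B.
  ¬(∃v B(v,v)) ∨ ¬(¬¬(∀x ∀z (¬J(z) ∨ B(x,z))) ∨ (∃t ∀u (¬R(u) ∨ R(t)))) ∨ (∀w J(w))
Move each ¬ inward, flipping quantifiers it crosses:
  (∀v ¬B(v,v)) ∨ (∃x ∃z (J(z) ∧ ¬B(x,z))) ∧ (∀t ∃u (R(u) ∧ ¬R(t))) ∨ (∀w J(w))
Finally move all quantifiers to the prefix:
  ∀v ∃x ∃z ∀t ∃u ∀w (¬B(v,v) ∨ J(z) ∧ ¬B(x,z) ∧ R(u) ∧ ¬R(t) ∨ J(w))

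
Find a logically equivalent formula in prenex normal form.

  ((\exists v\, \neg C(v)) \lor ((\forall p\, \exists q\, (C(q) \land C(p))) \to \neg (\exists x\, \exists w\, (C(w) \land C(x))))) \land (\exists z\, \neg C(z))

Rewrite implications/biconditionals: A → B as ¬A ∨ B.
  ((\exists v\, \neg C(v)) \lor \neg (\forall p\, \exists q\, (C(q) \land C(p))) \lor \neg (\exists x\, \exists w\, (C(w) \land C(x)))) \land (\exists z\, \neg C(z))
Move each ¬ inward, flipping quantifiers it crosses:
  ((\exists v\, \neg C(v)) \lor (\exists p\, \forall q\, (\neg C(q) \lor \neg C(p))) \lor (\forall x\, \forall w\, (\neg C(w) \lor \neg C(x)))) \land (\exists z\, \neg C(z))
All bound variables are already distinct, so no renaming is needed.
Extract every quantifier outward, since the variables are now distinct and don't occur free across branches:
  \exists v\, \exists p\, \forall q\, \forall x\, \forall w\, \exists z\, ((\neg C(v) \lor \neg C(q) \lor \neg C(p) \lor \neg C(w) \lor \neg C(x)) \land \neg C(z))

\exists v\, \exists p\, \forall q\, \forall x\, \forall w\, \exists z\, ((\neg C(v) \lor \neg C(q) \lor \neg C(p) \lor \neg C(w) \lor \neg C(x)) \land \neg C(z))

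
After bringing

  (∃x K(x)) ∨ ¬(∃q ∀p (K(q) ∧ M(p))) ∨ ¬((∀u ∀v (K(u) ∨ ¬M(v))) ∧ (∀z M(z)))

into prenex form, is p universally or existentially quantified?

Push ¬ through the quantifiers and connectives to reach negation normal form:
  (∃x K(x)) ∨ (∀q ∃p (¬K(q) ∨ ¬M(p))) ∨ (∃u ∃v (¬K(u) ∧ M(v))) ∨ (∃z ¬M(z))
All bound variables are already distinct, so no renaming is needed.
Extract every quantifier outward, since the variables are now distinct and don't occur free across branches:
  ∃x ∀q ∃p ∃u ∃v ∃z (K(x) ∨ ¬K(q) ∨ ¬M(p) ∨ ¬K(u) ∧ M(v) ∨ ¬M(z))
The quantifier ∀p sits under an odd number of negations, so it flips to ∃p.

existential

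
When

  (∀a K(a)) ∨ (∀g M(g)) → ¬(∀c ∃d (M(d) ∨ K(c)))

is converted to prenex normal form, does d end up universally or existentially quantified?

Eliminate → and ↔ using ¬ and ∨.
  ¬((∀a K(a)) ∨ (∀g M(g))) ∨ ¬(∀c ∃d (M(d) ∨ K(c)))
Move each ¬ inward, flipping quantifiers it crosses:
  (∃a ¬K(a)) ∧ (∃g ¬M(g)) ∨ (∃c ∀d (¬M(d) ∧ ¬K(c)))
All bound variables are already distinct, so no renaming is needed.
Pull the quantifiers to the front (each side's bound variable is not free in the other side):
  ∃a ∃g ∃c ∀d (¬K(a) ∧ ¬M(g) ∨ ¬M(d) ∧ ¬K(c))
The quantifier ∃d sits under an odd number of negations (counting the antecedent side of each →), so it flips to ∀d.

universal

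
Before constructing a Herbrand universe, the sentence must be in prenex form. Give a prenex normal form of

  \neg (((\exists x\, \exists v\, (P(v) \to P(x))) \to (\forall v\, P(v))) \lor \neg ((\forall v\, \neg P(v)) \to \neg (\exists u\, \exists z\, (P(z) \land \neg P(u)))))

\exists x\, \exists v\, \exists t\, \exists q\, \forall u\, \forall z\, ((\neg P(v) \lor P(x)) \land \neg P(t) \land (P(q) \lor \neg P(z) \lor P(u)))

Eliminate → and ↔ using ¬ and ∨.
  \neg (\neg (\exists x\, \exists v\, (\neg P(v) \lor P(x))) \lor (\forall v\, P(v)) \lor \neg (\neg (\forall v\, \neg P(v)) \lor \neg (\exists u\, \exists z\, (P(z) \land \neg P(u)))))
Drive negations inward (¬∀x A ≡ ∃x ¬A, ¬∃x A ≡ ∀x ¬A, De Morgan for ∧/∨):
  (\exists x\, \exists v\, (\neg P(v) \lor P(x))) \land (\exists v\, \neg P(v)) \land ((\exists v\, P(v)) \lor (\forall u\, \forall z\, (\neg P(z) \lor P(u))))
Rename bound variables to avoid capture: v↦t, v↦q.
  (\exists x\, \exists v\, (\neg P(v) \lor P(x))) \land (\exists t\, \neg P(t)) \land ((\exists q\, P(q)) \lor (\forall u\, \forall z\, (\neg P(z) \lor P(u))))
Pull the quantifiers to the front (each side's bound variable is not free in the other side):
  \exists x\, \exists v\, \exists t\, \exists q\, \forall u\, \forall z\, ((\neg P(v) \lor P(x)) \land \neg P(t) \land (P(q) \lor \neg P(z) \lor P(u)))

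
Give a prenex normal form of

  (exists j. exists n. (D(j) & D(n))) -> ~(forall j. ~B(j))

forall j. forall n. exists t. (~D(j) | ~D(n) | B(t))

Rewrite implications/biconditionals: A → B as ¬A ∨ B.
  ~(exists j. exists n. (D(j) & D(n))) | ~(forall j. ~B(j))
Move each ¬ inward, flipping quantifiers it crosses:
  (forall j. forall n. (~D(j) | ~D(n))) | (exists j. B(j))
Standardize variables apart so no two quantifiers bind the same name: j↦t.
  (forall j. forall n. (~D(j) | ~D(n))) | (exists t. B(t))
Finally move all quantifiers to the prefix:
  forall j. forall n. exists t. (~D(j) | ~D(n) | B(t))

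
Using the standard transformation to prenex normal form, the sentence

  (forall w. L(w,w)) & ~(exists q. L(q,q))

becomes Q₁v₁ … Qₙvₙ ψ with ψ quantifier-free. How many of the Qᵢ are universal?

2

Move each ¬ inward, flipping quantifiers it crosses:
  (forall w. L(w,w)) & (forall q. ~L(q,q))
Extract every quantifier outward, since the variables are now distinct and don't occur free across branches:
  forall w. forall q. (L(w,w) & ~L(q,q))
The prefix is forall w forall q: 2 universal, 0 existential.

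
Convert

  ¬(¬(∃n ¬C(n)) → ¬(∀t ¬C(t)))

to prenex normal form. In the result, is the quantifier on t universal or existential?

First replace A → B with ¬A ∨ B.
  ¬(¬¬(∃n ¬C(n)) ∨ ¬(∀t ¬C(t)))
Move each ¬ inward, flipping quantifiers it crosses:
  (∀n C(n)) ∧ (∀t ¬C(t))
All bound variables are already distinct, so no renaming is needed.
Extract every quantifier outward, since the variables are now distinct and don't occur free across branches:
  ∀n ∀t (C(n) ∧ ¬C(t))
The quantifier ∀t sits under an even number of negations (counting the antecedent side of each →), so it remains universal.

universal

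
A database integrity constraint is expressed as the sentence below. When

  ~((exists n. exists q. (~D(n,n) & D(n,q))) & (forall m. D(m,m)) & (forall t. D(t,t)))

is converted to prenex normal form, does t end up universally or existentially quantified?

Push ¬ through the quantifiers and connectives to reach negation normal form:
  (forall n. forall q. (D(n,n) | ~D(n,q))) | (exists m. ~D(m,m)) | (exists t. ~D(t,t))
All bound variables are already distinct, so no renaming is needed.
Pull the quantifiers to the front (each side's bound variable is not free in the other side):
  forall n. forall q. exists m. exists t. (D(n,n) | ~D(n,q) | ~D(m,m) | ~D(t,t))
The quantifier forall t sits under an odd number of negations, so it flips to exists t.

existential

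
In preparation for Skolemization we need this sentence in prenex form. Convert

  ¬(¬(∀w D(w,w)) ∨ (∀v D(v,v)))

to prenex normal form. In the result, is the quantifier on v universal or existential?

existential

Drive negations inward (¬∀x A ≡ ∃x ¬A, ¬∃x A ≡ ∀x ¬A, De Morgan for ∧/∨):
  (∀w D(w,w)) ∧ (∃v ¬D(v,v))
All bound variables are already distinct, so no renaming is needed.
Pull the quantifiers to the front (each side's bound variable is not free in the other side):
  ∀w ∃v (D(w,w) ∧ ¬D(v,v))
The quantifier ∀v sits under an odd number of negations, so it flips to ∃v.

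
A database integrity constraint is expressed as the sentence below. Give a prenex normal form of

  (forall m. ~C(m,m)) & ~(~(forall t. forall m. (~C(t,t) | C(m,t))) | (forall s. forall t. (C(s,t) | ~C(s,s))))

forall m. forall t. forall v1. exists s. exists z1. (~C(m,m) & (~C(t,t) | C(v1,t)) & ~C(s,z1) & C(s,s))

Move each ¬ inward, flipping quantifiers it crosses:
  (forall m. ~C(m,m)) & (forall t. forall m. (~C(t,t) | C(m,t))) & (exists s. exists t. (~C(s,t) & C(s,s)))
Rename bound variables to avoid capture: m↦v1, t↦z1.
  (forall m. ~C(m,m)) & (forall t. forall v1. (~C(t,t) | C(v1,t))) & (exists s. exists z1. (~C(s,z1) & C(s,s)))
Extract every quantifier outward, since the variables are now distinct and don't occur free across branches:
  forall m. forall t. forall v1. exists s. exists z1. (~C(m,m) & (~C(t,t) | C(v1,t)) & ~C(s,z1) & C(s,s))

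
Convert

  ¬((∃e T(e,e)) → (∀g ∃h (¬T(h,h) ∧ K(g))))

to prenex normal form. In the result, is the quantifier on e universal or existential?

Eliminate → and ↔ using ¬ and ∨.
  ¬(¬(∃e T(e,e)) ∨ (∀g ∃h (¬T(h,h) ∧ K(g))))
Push ¬ through the quantifiers and connectives to reach negation normal form:
  (∃e T(e,e)) ∧ (∃g ∀h (T(h,h) ∨ ¬K(g)))
Extract every quantifier outward, since the variables are now distinct and don't occur free across branches:
  ∃e ∃g ∀h (T(e,e) ∧ (T(h,h) ∨ ¬K(g)))
The quantifier ∃e sits under an even number of negations (counting the antecedent side of each →), so it remains existential.

existential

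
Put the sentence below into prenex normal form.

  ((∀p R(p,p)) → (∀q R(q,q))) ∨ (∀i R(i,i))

∃p ∀q ∀i (¬R(p,p) ∨ R(q,q) ∨ R(i,i))

Eliminate → and ↔ using ¬ and ∨.
  ¬(∀p R(p,p)) ∨ (∀q R(q,q)) ∨ (∀i R(i,i))
Push ¬ through the quantifiers and connectives to reach negation normal form:
  (∃p ¬R(p,p)) ∨ (∀q R(q,q)) ∨ (∀i R(i,i))
Finally move all quantifiers to the prefix:
  ∃p ∀q ∀i (¬R(p,p) ∨ R(q,q) ∨ R(i,i))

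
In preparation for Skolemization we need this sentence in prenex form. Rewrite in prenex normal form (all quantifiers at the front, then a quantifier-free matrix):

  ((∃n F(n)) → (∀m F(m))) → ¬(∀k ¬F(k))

Rewrite implications/biconditionals: A → B as ¬A ∨ B.
  ¬(¬(∃n F(n)) ∨ (∀m F(m))) ∨ ¬(∀k ¬F(k))
Move each ¬ inward, flipping quantifiers it crosses:
  (∃n F(n)) ∧ (∃m ¬F(m)) ∨ (∃k F(k))
Extract every quantifier outward, since the variables are now distinct and don't occur free across branches:
  ∃n ∃m ∃k (F(n) ∧ ¬F(m) ∨ F(k))

∃n ∃m ∃k (F(n) ∧ ¬F(m) ∨ F(k))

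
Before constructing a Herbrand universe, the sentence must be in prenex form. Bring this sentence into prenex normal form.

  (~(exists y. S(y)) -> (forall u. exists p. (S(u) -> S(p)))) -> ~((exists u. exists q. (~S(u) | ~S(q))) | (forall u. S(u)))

Eliminate → and ↔ using ¬ and ∨.
  ~(~~(exists y. S(y)) | (forall u. exists p. (~S(u) | S(p)))) | ~((exists u. exists q. (~S(u) | ~S(q))) | (forall u. S(u)))
Drive negations inward (¬∀x A ≡ ∃x ¬A, ¬∃x A ≡ ∀x ¬A, De Morgan for ∧/∨):
  (forall y. ~S(y)) & (exists u. forall p. (S(u) & ~S(p))) | (forall u. forall q. (S(u) & S(q))) & (exists u. ~S(u))
Rename bound variables to avoid capture: u↦x, u↦u1.
  (forall y. ~S(y)) & (exists u. forall p. (S(u) & ~S(p))) | (forall x. forall q. (S(x) & S(q))) & (exists u1. ~S(u1))
Finally move all quantifiers to the prefix:
  forall y. exists u. forall p. forall x. forall q. exists u1. (~S(y) & S(u) & ~S(p) | S(x) & S(q) & ~S(u1))

forall y. exists u. forall p. forall x. forall q. exists u1. (~S(y) & S(u) & ~S(p) | S(x) & S(q) & ~S(u1))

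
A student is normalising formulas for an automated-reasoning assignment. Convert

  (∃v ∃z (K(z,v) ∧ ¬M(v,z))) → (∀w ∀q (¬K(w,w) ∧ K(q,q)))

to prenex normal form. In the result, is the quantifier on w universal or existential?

universal

First replace A → B with ¬A ∨ B.
  ¬(∃v ∃z (K(z,v) ∧ ¬M(v,z))) ∨ (∀w ∀q (¬K(w,w) ∧ K(q,q)))
Drive negations inward (¬∀x A ≡ ∃x ¬A, ¬∃x A ≡ ∀x ¬A, De Morgan for ∧/∨):
  (∀v ∀z (¬K(z,v) ∨ M(v,z))) ∨ (∀w ∀q (¬K(w,w) ∧ K(q,q)))
Pull the quantifiers to the front (each side's bound variable is not free in the other side):
  ∀v ∀z ∀w ∀q (¬K(z,v) ∨ M(v,z) ∨ ¬K(w,w) ∧ K(q,q))
The quantifier ∀w sits under an even number of negations (counting the antecedent side of each →), so it remains universal.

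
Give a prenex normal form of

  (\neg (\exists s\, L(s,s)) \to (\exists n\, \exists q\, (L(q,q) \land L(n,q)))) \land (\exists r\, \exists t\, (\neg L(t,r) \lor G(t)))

Rewrite implications/biconditionals: A → B as ¬A ∨ B.
  (\neg \neg (\exists s\, L(s,s)) \lor (\exists n\, \exists q\, (L(q,q) \land L(n,q)))) \land (\exists r\, \exists t\, (\neg L(t,r) \lor G(t)))
Move each ¬ inward, flipping quantifiers it crosses:
  ((\exists s\, L(s,s)) \lor (\exists n\, \exists q\, (L(q,q) \land L(n,q)))) \land (\exists r\, \exists t\, (\neg L(t,r) \lor G(t)))
All bound variables are already distinct, so no renaming is needed.
Pull the quantifiers to the front (each side's bound variable is not free in the other side):
  \exists s\, \exists n\, \exists q\, \exists r\, \exists t\, ((L(s,s) \lor L(q,q) \land L(n,q)) \land (\neg L(t,r) \lor G(t)))

\exists s\, \exists n\, \exists q\, \exists r\, \exists t\, ((L(s,s) \lor L(q,q) \land L(n,q)) \land (\neg L(t,r) \lor G(t)))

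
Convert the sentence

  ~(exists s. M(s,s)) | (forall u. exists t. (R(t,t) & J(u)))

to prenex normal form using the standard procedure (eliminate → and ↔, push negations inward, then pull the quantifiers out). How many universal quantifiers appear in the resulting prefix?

Push ¬ through the quantifiers and connectives to reach negation normal form:
  (forall s. ~M(s,s)) | (forall u. exists t. (R(t,t) & J(u)))
Pull the quantifiers to the front (each side's bound variable is not free in the other side):
  forall s. forall u. exists t. (~M(s,s) | R(t,t) & J(u))
The prefix is forall s forall u exists t: 2 universal, 1 existential.

2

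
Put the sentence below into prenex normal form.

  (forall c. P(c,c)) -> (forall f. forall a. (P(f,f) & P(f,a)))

First replace A → B with ¬A ∨ B.
  ~(forall c. P(c,c)) | (forall f. forall a. (P(f,f) & P(f,a)))
Move each ¬ inward, flipping quantifiers it crosses:
  (exists c. ~P(c,c)) | (forall f. forall a. (P(f,f) & P(f,a)))
Extract every quantifier outward, since the variables are now distinct and don't occur free across branches:
  exists c. forall f. forall a. (~P(c,c) | P(f,f) & P(f,a))

exists c. forall f. forall a. (~P(c,c) | P(f,f) & P(f,a))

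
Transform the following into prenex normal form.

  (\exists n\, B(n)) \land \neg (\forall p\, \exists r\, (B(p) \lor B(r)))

Move each ¬ inward, flipping quantifiers it crosses:
  (\exists n\, B(n)) \land (\exists p\, \forall r\, (\neg B(p) \land \neg B(r)))
Extract every quantifier outward, since the variables are now distinct and don't occur free across branches:
  \exists n\, \exists p\, \forall r\, (B(n) \land \neg B(p) \land \neg B(r))

\exists n\, \exists p\, \forall r\, (B(n) \land \neg B(p) \land \neg B(r))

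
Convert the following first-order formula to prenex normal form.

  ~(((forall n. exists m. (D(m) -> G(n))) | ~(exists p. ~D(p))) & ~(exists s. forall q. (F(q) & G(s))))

exists n. forall m. exists p. exists s. forall q. (D(m) & ~G(n) & ~D(p) | F(q) & G(s))

First replace A → B with ¬A ∨ B.
  ~(((forall n. exists m. (~D(m) | G(n))) | ~(exists p. ~D(p))) & ~(exists s. forall q. (F(q) & G(s))))
Drive negations inward (¬∀x A ≡ ∃x ¬A, ¬∃x A ≡ ∀x ¬A, De Morgan for ∧/∨):
  (exists n. forall m. (D(m) & ~G(n))) & (exists p. ~D(p)) | (exists s. forall q. (F(q) & G(s)))
All bound variables are already distinct, so no renaming is needed.
Extract every quantifier outward, since the variables are now distinct and don't occur free across branches:
  exists n. forall m. exists p. exists s. forall q. (D(m) & ~G(n) & ~D(p) | F(q) & G(s))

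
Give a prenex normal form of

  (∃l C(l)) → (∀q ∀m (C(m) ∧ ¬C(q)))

∀l ∀q ∀m (¬C(l) ∨ C(m) ∧ ¬C(q))

Rewrite implications/biconditionals: A → B as ¬A ∨ B.
  ¬(∃l C(l)) ∨ (∀q ∀m (C(m) ∧ ¬C(q)))
Move each ¬ inward, flipping quantifiers it crosses:
  (∀l ¬C(l)) ∨ (∀q ∀m (C(m) ∧ ¬C(q)))
Pull the quantifiers to the front (each side's bound variable is not free in the other side):
  ∀l ∀q ∀m (¬C(l) ∨ C(m) ∧ ¬C(q))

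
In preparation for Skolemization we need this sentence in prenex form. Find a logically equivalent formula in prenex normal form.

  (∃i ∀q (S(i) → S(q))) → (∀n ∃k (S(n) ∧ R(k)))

∀i ∃q ∀n ∃k (S(i) ∧ ¬S(q) ∨ S(n) ∧ R(k))

Eliminate → and ↔ using ¬ and ∨.
  ¬(∃i ∀q (¬S(i) ∨ S(q))) ∨ (∀n ∃k (S(n) ∧ R(k)))
Drive negations inward (¬∀x A ≡ ∃x ¬A, ¬∃x A ≡ ∀x ¬A, De Morgan for ∧/∨):
  (∀i ∃q (S(i) ∧ ¬S(q))) ∨ (∀n ∃k (S(n) ∧ R(k)))
All bound variables are already distinct, so no renaming is needed.
Finally move all quantifiers to the prefix:
  ∀i ∃q ∀n ∃k (S(i) ∧ ¬S(q) ∨ S(n) ∧ R(k))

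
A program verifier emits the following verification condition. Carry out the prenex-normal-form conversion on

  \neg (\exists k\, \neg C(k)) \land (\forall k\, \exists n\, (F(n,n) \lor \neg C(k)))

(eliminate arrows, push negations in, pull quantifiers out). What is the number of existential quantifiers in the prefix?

Move each ¬ inward, flipping quantifiers it crosses:
  (\forall k\, C(k)) \land (\forall k\, \exists n\, (F(n,n) \lor \neg C(k)))
Standardize variables apart so no two quantifiers bind the same name: k↦u1.
  (\forall k\, C(k)) \land (\forall u1\, \exists n\, (F(n,n) \lor \neg C(u1)))
Pull the quantifiers to the front (each side's bound variable is not free in the other side):
  \forall k\, \forall u1\, \exists n\, (C(k) \land (F(n,n) \lor \neg C(u1)))
The prefix is \forall k \forall u1 \exists n: 2 universal, 1 existential.

1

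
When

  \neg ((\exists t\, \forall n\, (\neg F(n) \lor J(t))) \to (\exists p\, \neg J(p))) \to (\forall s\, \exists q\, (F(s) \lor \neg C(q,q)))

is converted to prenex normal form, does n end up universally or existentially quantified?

existential

First replace A → B with ¬A ∨ B.
  \neg \neg (\neg (\exists t\, \forall n\, (\neg F(n) \lor J(t))) \lor (\exists p\, \neg J(p))) \lor (\forall s\, \exists q\, (F(s) \lor \neg C(q,q)))
Move each ¬ inward, flipping quantifiers it crosses:
  (\forall t\, \exists n\, (F(n) \land \neg J(t))) \lor (\exists p\, \neg J(p)) \lor (\forall s\, \exists q\, (F(s) \lor \neg C(q,q)))
Extract every quantifier outward, since the variables are now distinct and don't occur free across branches:
  \forall t\, \exists n\, \exists p\, \forall s\, \exists q\, (F(n) \land \neg J(t) \lor \neg J(p) \lor F(s) \lor \neg C(q,q))
The quantifier \forall n sits under an odd number of negations (counting the antecedent side of each →), so it flips to \exists n.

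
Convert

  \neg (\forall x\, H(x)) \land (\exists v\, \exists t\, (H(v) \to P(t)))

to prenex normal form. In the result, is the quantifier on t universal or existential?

existential

First replace A → B with ¬A ∨ B.
  \neg (\forall x\, H(x)) \land (\exists v\, \exists t\, (\neg H(v) \lor P(t)))
Move each ¬ inward, flipping quantifiers it crosses:
  (\exists x\, \neg H(x)) \land (\exists v\, \exists t\, (\neg H(v) \lor P(t)))
All bound variables are already distinct, so no renaming is needed.
Finally move all quantifiers to the prefix:
  \exists x\, \exists v\, \exists t\, (\neg H(x) \land (\neg H(v) \lor P(t)))
The quantifier \exists t sits under an even number of negations (counting the antecedent side of each →), so it remains existential.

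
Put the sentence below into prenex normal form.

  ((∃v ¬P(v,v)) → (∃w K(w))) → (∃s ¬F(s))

∃v ∀w ∃s (¬P(v,v) ∧ ¬K(w) ∨ ¬F(s))

Rewrite implications/biconditionals: A → B as ¬A ∨ B.
  ¬(¬(∃v ¬P(v,v)) ∨ (∃w K(w))) ∨ (∃s ¬F(s))
Drive negations inward (¬∀x A ≡ ∃x ¬A, ¬∃x A ≡ ∀x ¬A, De Morgan for ∧/∨):
  (∃v ¬P(v,v)) ∧ (∀w ¬K(w)) ∨ (∃s ¬F(s))
All bound variables are already distinct, so no renaming is needed.
Finally move all quantifiers to the prefix:
  ∃v ∀w ∃s (¬P(v,v) ∧ ¬K(w) ∨ ¬F(s))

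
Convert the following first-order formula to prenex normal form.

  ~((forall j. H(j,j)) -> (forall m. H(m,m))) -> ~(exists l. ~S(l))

exists j. forall m. forall l. (~H(j,j) | H(m,m) | S(l))

First replace A → B with ¬A ∨ B.
  ~~(~(forall j. H(j,j)) | (forall m. H(m,m))) | ~(exists l. ~S(l))
Push ¬ through the quantifiers and connectives to reach negation normal form:
  (exists j. ~H(j,j)) | (forall m. H(m,m)) | (forall l. S(l))
All bound variables are already distinct, so no renaming is needed.
Pull the quantifiers to the front (each side's bound variable is not free in the other side):
  exists j. forall m. forall l. (~H(j,j) | H(m,m) | S(l))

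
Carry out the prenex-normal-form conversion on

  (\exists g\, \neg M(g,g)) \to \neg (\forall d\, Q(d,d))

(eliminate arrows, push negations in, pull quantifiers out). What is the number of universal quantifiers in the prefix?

First replace A → B with ¬A ∨ B.
  \neg (\exists g\, \neg M(g,g)) \lor \neg (\forall d\, Q(d,d))
Drive negations inward (¬∀x A ≡ ∃x ¬A, ¬∃x A ≡ ∀x ¬A, De Morgan for ∧/∨):
  (\forall g\, M(g,g)) \lor (\exists d\, \neg Q(d,d))
All bound variables are already distinct, so no renaming is needed.
Pull the quantifiers to the front (each side's bound variable is not free in the other side):
  \forall g\, \exists d\, (M(g,g) \lor \neg Q(d,d))
The prefix is \forall g \exists d: 1 universal, 1 existential.

1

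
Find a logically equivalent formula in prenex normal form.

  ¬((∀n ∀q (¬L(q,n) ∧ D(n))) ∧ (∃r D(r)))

Push ¬ through the quantifiers and connectives to reach negation normal form:
  (∃n ∃q (L(q,n) ∨ ¬D(n))) ∨ (∀r ¬D(r))
All bound variables are already distinct, so no renaming is needed.
Pull the quantifiers to the front (each side's bound variable is not free in the other side):
  ∃n ∃q ∀r (L(q,n) ∨ ¬D(n) ∨ ¬D(r))

∃n ∃q ∀r (L(q,n) ∨ ¬D(n) ∨ ¬D(r))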